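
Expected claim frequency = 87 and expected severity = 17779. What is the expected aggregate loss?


E[S] = E[N] * E[X]
= 87 * 17779
= 1.5468e+06


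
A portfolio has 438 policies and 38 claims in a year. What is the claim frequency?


frequency = claims / policies
= 38 / 438
= 0.0868


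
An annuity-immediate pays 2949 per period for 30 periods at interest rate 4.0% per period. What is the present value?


PV = PMT * (1 - (1+i)^(-n)) / i
= 2949 * (1 - (1+0.04)^(-30)) / 0.04
= 2949 * (1 - 0.308319) / 0.04
= 2949 * 17.292033
= 50994.2062


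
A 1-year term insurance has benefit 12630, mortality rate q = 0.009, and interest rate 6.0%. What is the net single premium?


NSP = benefit * q * v
v = 1/(1+i) = 0.943396
NSP = 12630 * 0.009 * 0.943396
= 107.2358


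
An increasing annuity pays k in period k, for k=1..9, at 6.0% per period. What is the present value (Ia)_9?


(Ia)_n = sum_{k=1}^{n} k * v^k, v = 1/(1+i)
v = 0.943396
Sum computed term by term:
(Ia)_9 = 31.3785


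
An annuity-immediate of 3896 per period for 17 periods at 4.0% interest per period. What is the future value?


FV = PMT * ((1+i)^n - 1) / i
= 3896 * ((1.04)^17 - 1) / 0.04
= 3896 * (1.9479 - 1) / 0.04
= 92325.5083


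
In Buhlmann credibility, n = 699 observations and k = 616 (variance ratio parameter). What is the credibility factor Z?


Z = n / (n + k)
= 699 / (699 + 616)
= 699 / 1315
= 0.5316


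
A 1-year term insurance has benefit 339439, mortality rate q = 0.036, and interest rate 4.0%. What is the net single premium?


NSP = benefit * q * v
v = 1/(1+i) = 0.961538
NSP = 339439 * 0.036 * 0.961538
= 11749.8115


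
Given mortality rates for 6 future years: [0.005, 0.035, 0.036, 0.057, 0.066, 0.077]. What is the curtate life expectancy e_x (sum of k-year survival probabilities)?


e_x = sum_{k=1}^{n} k_p_x
k_p_x values:
  1_p_x = 0.995
  2_p_x = 0.960175
  3_p_x = 0.925609
  4_p_x = 0.872849
  5_p_x = 0.815241
  6_p_x = 0.752467
e_x = 5.3213


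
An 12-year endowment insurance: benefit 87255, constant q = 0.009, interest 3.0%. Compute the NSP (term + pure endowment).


Term component = 7464.9299
Pure endowment = 12_p_x * v^12 * benefit = 0.897189 * 0.70138 * 87255 = 54906.9703
NSP = 62371.9002


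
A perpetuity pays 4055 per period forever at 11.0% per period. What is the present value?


PV = PMT / i
= 4055 / 0.11
= 36863.6364


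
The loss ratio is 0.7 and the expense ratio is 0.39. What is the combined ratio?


Combined ratio = loss ratio + expense ratio
= 0.7 + 0.39
= 1.09


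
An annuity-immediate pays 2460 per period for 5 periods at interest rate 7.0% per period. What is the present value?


PV = PMT * (1 - (1+i)^(-n)) / i
= 2460 * (1 - (1+0.07)^(-5)) / 0.07
= 2460 * (1 - 0.712986) / 0.07
= 2460 * 4.100197
= 10086.4857


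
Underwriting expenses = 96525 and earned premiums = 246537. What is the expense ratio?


Expense ratio = expenses / premiums
= 96525 / 246537
= 0.3915


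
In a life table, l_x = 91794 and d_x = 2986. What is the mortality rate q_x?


q_x = d_x / l_x
= 2986 / 91794
= 0.0325


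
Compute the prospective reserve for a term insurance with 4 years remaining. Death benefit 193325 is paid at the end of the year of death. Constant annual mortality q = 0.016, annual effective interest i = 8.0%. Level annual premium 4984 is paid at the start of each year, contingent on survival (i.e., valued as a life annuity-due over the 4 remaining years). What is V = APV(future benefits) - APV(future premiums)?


v = 1/(1+i) = 0.925926
APV(future benefits) per unit = sum_{k=0}^{3} k_p_x * q * v^(k+1) = 0.051816
APV(future benefits) = 193325 * 0.051816 = 10017.2975
Life annuity-due factor ä_{x:4} = sum_{k=0}^{3} k_p_x * v^k = 3.497569
APV(future premiums) = 4984 * 3.497569 = 17431.8853
V = 10017.2975 - 17431.8853
= -7414.5878


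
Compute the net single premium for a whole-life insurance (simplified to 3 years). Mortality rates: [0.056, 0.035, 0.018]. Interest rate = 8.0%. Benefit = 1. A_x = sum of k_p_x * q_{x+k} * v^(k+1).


v = 0.925926
Year 0: k_p_x=1.0, q=0.056, term=0.051852
Year 1: k_p_x=0.944, q=0.035, term=0.028326
Year 2: k_p_x=0.91096, q=0.018, term=0.013017
A_x = 0.0932


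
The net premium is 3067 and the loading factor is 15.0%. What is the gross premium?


Gross = net * (1 + loading)
= 3067 * (1 + 0.15)
= 3067 * 1.15
= 3527.05


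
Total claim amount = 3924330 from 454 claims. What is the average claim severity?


severity = total / number
= 3924330 / 454
= 8643.8987


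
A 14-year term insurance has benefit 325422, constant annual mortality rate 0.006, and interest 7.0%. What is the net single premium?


NSP = benefit * sum_{k=0}^{n-1} k_p_x * q * v^(k+1)
With constant q=0.006, v=0.934579
Sum = 0.050804
NSP = 325422 * 0.050804
= 16532.7799


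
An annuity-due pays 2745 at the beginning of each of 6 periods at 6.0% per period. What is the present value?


PV_due = PMT * (1-(1+i)^(-n))/i * (1+i)
PV_immediate = 13498.0553
PV_due = 13498.0553 * 1.06
= 14307.9386


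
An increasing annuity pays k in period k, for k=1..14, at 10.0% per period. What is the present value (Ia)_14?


(Ia)_n = sum_{k=1}^{n} k * v^k, v = 1/(1+i)
v = 0.909091
Sum computed term by term:
(Ia)_14 = 44.1672


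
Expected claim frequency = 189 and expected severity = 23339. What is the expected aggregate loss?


E[S] = E[N] * E[X]
= 189 * 23339
= 4.4111e+06


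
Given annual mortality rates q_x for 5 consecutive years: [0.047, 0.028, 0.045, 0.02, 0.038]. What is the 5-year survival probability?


p_k = 1 - q_k for each year
Survival = product of (1 - q_k)
= 0.953 * 0.972 * 0.955 * 0.98 * 0.962
= 0.834


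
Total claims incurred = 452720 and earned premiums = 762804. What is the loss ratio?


Loss ratio = claims / premiums
= 452720 / 762804
= 0.5935


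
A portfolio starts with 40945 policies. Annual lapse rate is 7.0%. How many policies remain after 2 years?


remaining = initial * (1 - lapse)^years
= 40945 * (1 - 0.07)^2
= 40945 * 0.8649
= 35413.3305


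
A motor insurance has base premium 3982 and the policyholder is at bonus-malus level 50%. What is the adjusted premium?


adjusted = base * BM_level / 100
= 3982 * 50 / 100
= 3982 * 0.5
= 1991.0


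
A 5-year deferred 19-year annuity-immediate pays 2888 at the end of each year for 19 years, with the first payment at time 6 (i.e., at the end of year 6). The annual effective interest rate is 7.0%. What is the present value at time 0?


PV at time 5 of the 19-year annuity-immediate:
a_n = 2888 * (1-(1+0.07)^(-19))/0.07 = 29849.1991
Discount back 5 years to time 0:
PV = 29849.1991 * (1+0.07)^(-5)
= 29849.1991 * 0.712986
= 21282.0664


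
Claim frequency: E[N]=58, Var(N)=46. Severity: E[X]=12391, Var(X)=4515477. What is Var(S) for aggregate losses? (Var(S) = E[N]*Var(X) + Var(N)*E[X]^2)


Var(S) = E[N]*Var(X) + Var(N)*E[X]^2
= 58*4515477 + 46*12391^2
= 261897666 + 7062696526
= 7.3246e+09


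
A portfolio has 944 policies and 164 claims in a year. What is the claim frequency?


frequency = claims / policies
= 164 / 944
= 0.1737


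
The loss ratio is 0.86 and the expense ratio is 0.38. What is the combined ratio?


Combined ratio = loss ratio + expense ratio
= 0.86 + 0.38
= 1.24


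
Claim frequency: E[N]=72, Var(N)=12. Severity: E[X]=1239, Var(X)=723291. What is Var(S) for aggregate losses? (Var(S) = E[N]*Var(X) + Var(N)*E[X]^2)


Var(S) = E[N]*Var(X) + Var(N)*E[X]^2
= 72*723291 + 12*1239^2
= 52076952 + 18421452
= 7.0498e+07


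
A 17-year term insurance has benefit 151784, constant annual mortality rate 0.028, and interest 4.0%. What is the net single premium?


NSP = benefit * sum_{k=0}^{n-1} k_p_x * q * v^(k+1)
With constant q=0.028, v=0.961538
Sum = 0.281325
NSP = 151784 * 0.281325
= 42700.6774


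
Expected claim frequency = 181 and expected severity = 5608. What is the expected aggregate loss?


E[S] = E[N] * E[X]
= 181 * 5608
= 1.0150e+06


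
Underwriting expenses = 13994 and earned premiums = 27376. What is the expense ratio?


Expense ratio = expenses / premiums
= 13994 / 27376
= 0.5112


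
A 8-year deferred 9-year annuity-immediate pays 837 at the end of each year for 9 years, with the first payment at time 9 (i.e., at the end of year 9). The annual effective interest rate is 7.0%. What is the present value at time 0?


PV at time 8 of the 9-year annuity-immediate:
a_n = 837 * (1-(1+0.07)^(-9))/0.07 = 5453.2494
Discount back 8 years to time 0:
PV = 5453.2494 * (1+0.07)^(-8)
= 5453.2494 * 0.582009
= 3173.8408


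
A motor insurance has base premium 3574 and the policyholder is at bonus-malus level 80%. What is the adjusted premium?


adjusted = base * BM_level / 100
= 3574 * 80 / 100
= 3574 * 0.8
= 2859.2


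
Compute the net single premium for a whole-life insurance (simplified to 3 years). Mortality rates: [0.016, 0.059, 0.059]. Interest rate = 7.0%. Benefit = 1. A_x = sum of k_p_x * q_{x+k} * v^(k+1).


v = 0.934579
Year 0: k_p_x=1.0, q=0.016, term=0.014953
Year 1: k_p_x=0.984, q=0.059, term=0.050708
Year 2: k_p_x=0.925944, q=0.059, term=0.044595
A_x = 0.1103


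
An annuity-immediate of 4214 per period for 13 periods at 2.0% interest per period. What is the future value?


FV = PMT * ((1+i)^n - 1) / i
= 4214 * ((1.02)^13 - 1) / 0.02
= 4214 * (1.293607 - 1) / 0.02
= 61862.917


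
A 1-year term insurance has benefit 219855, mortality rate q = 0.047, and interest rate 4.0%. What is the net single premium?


NSP = benefit * q * v
v = 1/(1+i) = 0.961538
NSP = 219855 * 0.047 * 0.961538
= 9935.7548


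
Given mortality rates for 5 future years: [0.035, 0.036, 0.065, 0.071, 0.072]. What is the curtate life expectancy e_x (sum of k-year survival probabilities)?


e_x = sum_{k=1}^{n} k_p_x
k_p_x values:
  1_p_x = 0.965
  2_p_x = 0.93026
  3_p_x = 0.869793
  4_p_x = 0.808038
  5_p_x = 0.749859
e_x = 4.3229


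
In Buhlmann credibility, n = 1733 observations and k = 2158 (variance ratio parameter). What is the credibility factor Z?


Z = n / (n + k)
= 1733 / (1733 + 2158)
= 1733 / 3891
= 0.4454


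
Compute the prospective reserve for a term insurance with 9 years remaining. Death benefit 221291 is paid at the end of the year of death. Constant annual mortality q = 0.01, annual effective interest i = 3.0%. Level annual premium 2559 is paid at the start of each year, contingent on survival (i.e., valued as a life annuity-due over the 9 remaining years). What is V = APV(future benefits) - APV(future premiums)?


v = 1/(1+i) = 0.970874
APV(future benefits) per unit = sum_{k=0}^{8} k_p_x * q * v^(k+1) = 0.074966
APV(future benefits) = 221291 * 0.074966 = 16589.3618
Life annuity-due factor ä_{x:9} = sum_{k=0}^{8} k_p_x * v^k = 7.721526
APV(future premiums) = 2559 * 7.721526 = 19759.3856
V = 16589.3618 - 19759.3856
= -3170.0239


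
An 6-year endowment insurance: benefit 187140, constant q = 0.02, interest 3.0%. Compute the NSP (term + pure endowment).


Term component = 19321.902
Pure endowment = 6_p_x * v^6 * benefit = 0.885842 * 0.837484 * 187140 = 138835.245
NSP = 158157.147


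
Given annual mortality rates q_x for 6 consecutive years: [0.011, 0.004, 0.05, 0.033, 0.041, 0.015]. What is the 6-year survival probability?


p_k = 1 - q_k for each year
Survival = product of (1 - q_k)
= 0.989 * 0.996 * 0.95 * 0.967 * 0.959 * 0.985
= 0.8548


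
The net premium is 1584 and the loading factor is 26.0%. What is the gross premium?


Gross = net * (1 + loading)
= 1584 * (1 + 0.26)
= 1584 * 1.26
= 1995.84


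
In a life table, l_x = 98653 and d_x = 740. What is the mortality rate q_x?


q_x = d_x / l_x
= 740 / 98653
= 0.0075


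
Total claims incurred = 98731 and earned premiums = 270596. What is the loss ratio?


Loss ratio = claims / premiums
= 98731 / 270596
= 0.3649


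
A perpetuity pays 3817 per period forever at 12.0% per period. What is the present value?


PV = PMT / i
= 3817 / 0.12
= 31808.3333


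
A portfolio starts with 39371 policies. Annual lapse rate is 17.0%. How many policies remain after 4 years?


remaining = initial * (1 - lapse)^years
= 39371 * (1 - 0.17)^4
= 39371 * 0.474583
= 18684.8156


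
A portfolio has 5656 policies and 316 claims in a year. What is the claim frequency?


frequency = claims / policies
= 316 / 5656
= 0.0559


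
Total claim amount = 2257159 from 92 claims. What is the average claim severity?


severity = total / number
= 2257159 / 92
= 24534.337


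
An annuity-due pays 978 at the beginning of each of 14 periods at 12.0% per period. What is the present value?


PV_due = PMT * (1-(1+i)^(-n))/i * (1+i)
PV_immediate = 6482.3485
PV_due = 6482.3485 * 1.12
= 7260.2304


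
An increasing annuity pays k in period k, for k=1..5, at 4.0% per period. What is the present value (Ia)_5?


(Ia)_n = sum_{k=1}^{n} k * v^k, v = 1/(1+i)
v = 0.961538
Sum computed term by term:
(Ia)_5 = 13.0065


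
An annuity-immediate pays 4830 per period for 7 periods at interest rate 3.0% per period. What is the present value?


PV = PMT * (1 - (1+i)^(-n)) / i
= 4830 * (1 - (1+0.03)^(-7)) / 0.03
= 4830 * (1 - 0.813092) / 0.03
= 4830 * 6.230283
= 30092.2667


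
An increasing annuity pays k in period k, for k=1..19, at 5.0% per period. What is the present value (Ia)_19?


(Ia)_n = sum_{k=1}^{n} k * v^k, v = 1/(1+i)
v = 0.952381
Sum computed term by term:
(Ia)_19 = 103.4128


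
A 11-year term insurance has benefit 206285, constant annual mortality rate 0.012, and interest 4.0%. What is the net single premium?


NSP = benefit * sum_{k=0}^{n-1} k_p_x * q * v^(k+1)
With constant q=0.012, v=0.961538
Sum = 0.099508
NSP = 206285 * 0.099508
= 20526.9399


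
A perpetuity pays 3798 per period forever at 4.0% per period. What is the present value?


PV = PMT / i
= 3798 / 0.04
= 94950.0


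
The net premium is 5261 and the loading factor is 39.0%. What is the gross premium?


Gross = net * (1 + loading)
= 5261 * (1 + 0.39)
= 5261 * 1.39
= 7312.79


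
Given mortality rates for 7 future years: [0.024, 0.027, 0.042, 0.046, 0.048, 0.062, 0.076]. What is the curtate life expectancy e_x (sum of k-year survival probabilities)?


e_x = sum_{k=1}^{n} k_p_x
k_p_x values:
  1_p_x = 0.976
  2_p_x = 0.949648
  3_p_x = 0.909763
  4_p_x = 0.867914
  5_p_x = 0.826254
  6_p_x = 0.775026
  7_p_x = 0.716124
e_x = 6.0207


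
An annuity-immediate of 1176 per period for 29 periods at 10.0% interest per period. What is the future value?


FV = PMT * ((1+i)^n - 1) / i
= 1176 * ((1.1)^29 - 1) / 0.1
= 1176 * (15.863093 - 1) / 0.1
= 174789.9733


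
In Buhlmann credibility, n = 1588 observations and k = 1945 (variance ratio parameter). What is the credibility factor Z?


Z = n / (n + k)
= 1588 / (1588 + 1945)
= 1588 / 3533
= 0.4495


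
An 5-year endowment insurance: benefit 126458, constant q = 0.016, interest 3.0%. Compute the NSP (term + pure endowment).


Term component = 8982.9909
Pure endowment = 5_p_x * v^5 * benefit = 0.922519 * 0.862609 * 126458 = 100631.9012
NSP = 109614.8921


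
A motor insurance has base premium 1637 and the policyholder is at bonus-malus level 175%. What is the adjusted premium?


adjusted = base * BM_level / 100
= 1637 * 175 / 100
= 1637 * 1.75
= 2864.75


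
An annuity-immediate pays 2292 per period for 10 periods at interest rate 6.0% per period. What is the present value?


PV = PMT * (1 - (1+i)^(-n)) / i
= 2292 * (1 - (1+0.06)^(-10)) / 0.06
= 2292 * (1 - 0.558395) / 0.06
= 2292 * 7.360087
= 16869.3195


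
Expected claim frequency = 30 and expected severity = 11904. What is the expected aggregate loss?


E[S] = E[N] * E[X]
= 30 * 11904
= 357120


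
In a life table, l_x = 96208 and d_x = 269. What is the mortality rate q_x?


q_x = d_x / l_x
= 269 / 96208
= 0.0028


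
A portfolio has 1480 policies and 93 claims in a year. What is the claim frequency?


frequency = claims / policies
= 93 / 1480
= 0.0628


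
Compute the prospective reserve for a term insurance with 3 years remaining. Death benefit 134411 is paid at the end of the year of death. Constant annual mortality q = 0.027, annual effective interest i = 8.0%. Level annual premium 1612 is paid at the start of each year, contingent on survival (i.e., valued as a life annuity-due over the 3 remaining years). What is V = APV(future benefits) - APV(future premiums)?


v = 1/(1+i) = 0.925926
APV(future benefits) per unit = sum_{k=0}^{2} k_p_x * q * v^(k+1) = 0.067815
APV(future benefits) = 134411 * 0.067815 = 9115.06
Life annuity-due factor ä_{x:3} = sum_{k=0}^{2} k_p_x * v^k = 2.712593
APV(future premiums) = 1612 * 2.712593 = 4372.7006
V = 9115.06 - 4372.7006
= 4742.3593


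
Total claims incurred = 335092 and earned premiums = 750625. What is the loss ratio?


Loss ratio = claims / premiums
= 335092 / 750625
= 0.4464


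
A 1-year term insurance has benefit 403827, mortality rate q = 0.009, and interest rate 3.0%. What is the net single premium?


NSP = benefit * q * v
v = 1/(1+i) = 0.970874
NSP = 403827 * 0.009 * 0.970874
= 3528.5854


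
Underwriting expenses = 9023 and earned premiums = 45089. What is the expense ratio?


Expense ratio = expenses / premiums
= 9023 / 45089
= 0.2001


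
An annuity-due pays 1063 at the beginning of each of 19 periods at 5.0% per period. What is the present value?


PV_due = PMT * (1-(1+i)^(-n))/i * (1+i)
PV_immediate = 12846.6961
PV_due = 12846.6961 * 1.05
= 13489.0309


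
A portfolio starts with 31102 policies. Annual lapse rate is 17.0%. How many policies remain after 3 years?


remaining = initial * (1 - lapse)^years
= 31102 * (1 - 0.17)^3
= 31102 * 0.571787
= 17783.7193


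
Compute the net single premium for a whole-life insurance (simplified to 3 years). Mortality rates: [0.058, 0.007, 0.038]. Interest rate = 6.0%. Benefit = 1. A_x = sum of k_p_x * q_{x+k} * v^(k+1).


v = 0.943396
Year 0: k_p_x=1.0, q=0.058, term=0.054717
Year 1: k_p_x=0.942, q=0.007, term=0.005869
Year 2: k_p_x=0.935406, q=0.038, term=0.029845
A_x = 0.0904


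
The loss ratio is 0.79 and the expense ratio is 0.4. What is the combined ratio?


Combined ratio = loss ratio + expense ratio
= 0.79 + 0.4
= 1.19


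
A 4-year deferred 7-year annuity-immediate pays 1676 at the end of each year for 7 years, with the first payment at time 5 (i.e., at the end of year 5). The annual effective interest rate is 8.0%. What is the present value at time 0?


PV at time 4 of the 7-year annuity-immediate:
a_n = 1676 * (1-(1+0.08)^(-7))/0.08 = 8725.8762
Discount back 4 years to time 0:
PV = 8725.8762 * (1+0.08)^(-4)
= 8725.8762 * 0.73503
= 6413.7795


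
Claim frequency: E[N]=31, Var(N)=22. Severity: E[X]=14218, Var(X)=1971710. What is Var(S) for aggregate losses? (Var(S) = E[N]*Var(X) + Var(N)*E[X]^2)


Var(S) = E[N]*Var(X) + Var(N)*E[X]^2
= 31*1971710 + 22*14218^2
= 61123010 + 4447333528
= 4.5085e+09


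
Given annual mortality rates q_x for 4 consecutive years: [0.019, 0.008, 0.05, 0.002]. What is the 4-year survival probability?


p_k = 1 - q_k for each year
Survival = product of (1 - q_k)
= 0.981 * 0.992 * 0.95 * 0.998
= 0.9226


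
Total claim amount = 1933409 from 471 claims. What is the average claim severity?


severity = total / number
= 1933409 / 471
= 4104.9023


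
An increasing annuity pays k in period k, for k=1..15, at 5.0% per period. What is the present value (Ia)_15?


(Ia)_n = sum_{k=1}^{n} k * v^k, v = 1/(1+i)
v = 0.952381
Sum computed term by term:
(Ia)_15 = 73.6677


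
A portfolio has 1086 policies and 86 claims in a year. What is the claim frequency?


frequency = claims / policies
= 86 / 1086
= 0.0792


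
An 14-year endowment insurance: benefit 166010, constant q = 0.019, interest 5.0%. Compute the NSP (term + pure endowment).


Term component = 28062.4935
Pure endowment = 14_p_x * v^14 * benefit = 0.76448 * 0.505068 * 166010 = 64098.8394
NSP = 92161.3329


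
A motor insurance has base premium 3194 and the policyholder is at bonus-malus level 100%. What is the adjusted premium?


adjusted = base * BM_level / 100
= 3194 * 100 / 100
= 3194 * 1.0
= 3194.0


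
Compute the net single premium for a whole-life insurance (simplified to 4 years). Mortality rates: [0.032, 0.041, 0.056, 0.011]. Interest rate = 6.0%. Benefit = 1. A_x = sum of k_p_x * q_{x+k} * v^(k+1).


v = 0.943396
Year 0: k_p_x=1.0, q=0.032, term=0.030189
Year 1: k_p_x=0.968, q=0.041, term=0.035322
Year 2: k_p_x=0.928312, q=0.056, term=0.043648
Year 3: k_p_x=0.876327, q=0.011, term=0.007635
A_x = 0.1168


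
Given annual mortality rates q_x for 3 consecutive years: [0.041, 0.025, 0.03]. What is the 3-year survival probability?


p_k = 1 - q_k for each year
Survival = product of (1 - q_k)
= 0.959 * 0.975 * 0.97
= 0.907


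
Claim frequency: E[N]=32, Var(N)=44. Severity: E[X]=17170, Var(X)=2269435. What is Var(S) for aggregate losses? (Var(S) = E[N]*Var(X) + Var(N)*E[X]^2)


Var(S) = E[N]*Var(X) + Var(N)*E[X]^2
= 32*2269435 + 44*17170^2
= 72621920 + 12971591600
= 1.3044e+10


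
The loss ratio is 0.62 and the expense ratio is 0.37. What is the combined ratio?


Combined ratio = loss ratio + expense ratio
= 0.62 + 0.37
= 0.99


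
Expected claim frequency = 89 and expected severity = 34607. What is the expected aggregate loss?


E[S] = E[N] * E[X]
= 89 * 34607
= 3.0800e+06


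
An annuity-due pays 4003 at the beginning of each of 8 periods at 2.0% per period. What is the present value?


PV_due = PMT * (1-(1+i)^(-n))/i * (1+i)
PV_immediate = 29323.9022
PV_due = 29323.9022 * 1.02
= 29910.3803


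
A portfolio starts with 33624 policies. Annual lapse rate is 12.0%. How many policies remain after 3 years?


remaining = initial * (1 - lapse)^years
= 33624 * (1 - 0.12)^3
= 33624 * 0.681472
= 22913.8145


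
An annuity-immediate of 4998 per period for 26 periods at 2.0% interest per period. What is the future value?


FV = PMT * ((1+i)^n - 1) / i
= 4998 * ((1.02)^26 - 1) / 0.02
= 4998 * (1.673418 - 1) / 0.02
= 168287.1868


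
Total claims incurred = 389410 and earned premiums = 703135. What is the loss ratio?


Loss ratio = claims / premiums
= 389410 / 703135
= 0.5538


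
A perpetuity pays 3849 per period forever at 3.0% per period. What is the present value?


PV = PMT / i
= 3849 / 0.03
= 128300.0


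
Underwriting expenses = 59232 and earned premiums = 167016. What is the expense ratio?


Expense ratio = expenses / premiums
= 59232 / 167016
= 0.3546


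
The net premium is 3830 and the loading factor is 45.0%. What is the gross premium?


Gross = net * (1 + loading)
= 3830 * (1 + 0.45)
= 3830 * 1.45
= 5553.5


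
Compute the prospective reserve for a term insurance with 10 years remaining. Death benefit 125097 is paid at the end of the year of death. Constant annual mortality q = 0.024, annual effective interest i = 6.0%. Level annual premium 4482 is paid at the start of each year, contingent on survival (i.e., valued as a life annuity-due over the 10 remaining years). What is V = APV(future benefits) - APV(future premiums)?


v = 1/(1+i) = 0.943396
APV(future benefits) per unit = sum_{k=0}^{9} k_p_x * q * v^(k+1) = 0.160581
APV(future benefits) = 125097 * 0.160581 = 20088.2507
Life annuity-due factor ä_{x:10} = sum_{k=0}^{9} k_p_x * v^k = 7.092345
APV(future premiums) = 4482 * 7.092345 = 31787.8899
V = 20088.2507 - 31787.8899
= -11699.6392


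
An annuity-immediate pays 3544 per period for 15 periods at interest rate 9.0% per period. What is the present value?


PV = PMT * (1 - (1+i)^(-n)) / i
= 3544 * (1 - (1+0.09)^(-15)) / 0.09
= 3544 * (1 - 0.274538) / 0.09
= 3544 * 8.060688
= 28567.0798


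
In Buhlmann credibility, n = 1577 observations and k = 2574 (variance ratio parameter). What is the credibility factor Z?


Z = n / (n + k)
= 1577 / (1577 + 2574)
= 1577 / 4151
= 0.3799


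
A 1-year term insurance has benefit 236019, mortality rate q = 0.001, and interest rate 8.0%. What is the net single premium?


NSP = benefit * q * v
v = 1/(1+i) = 0.925926
NSP = 236019 * 0.001 * 0.925926
= 218.5361


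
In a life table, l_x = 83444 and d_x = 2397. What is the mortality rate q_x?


q_x = d_x / l_x
= 2397 / 83444
= 0.0287


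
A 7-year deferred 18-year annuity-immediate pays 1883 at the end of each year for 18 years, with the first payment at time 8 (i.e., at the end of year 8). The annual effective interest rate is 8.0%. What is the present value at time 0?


PV at time 7 of the 18-year annuity-immediate:
a_n = 1883 * (1-(1+0.08)^(-18))/0.08 = 17647.2635
Discount back 7 years to time 0:
PV = 17647.2635 * (1+0.08)^(-7)
= 17647.2635 * 0.58349
= 10297.0087


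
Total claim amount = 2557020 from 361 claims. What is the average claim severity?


severity = total / number
= 2557020 / 361
= 7083.1579


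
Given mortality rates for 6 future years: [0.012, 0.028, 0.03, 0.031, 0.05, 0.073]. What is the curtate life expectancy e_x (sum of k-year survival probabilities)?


e_x = sum_{k=1}^{n} k_p_x
k_p_x values:
  1_p_x = 0.988
  2_p_x = 0.960336
  3_p_x = 0.931526
  4_p_x = 0.902649
  5_p_x = 0.857516
  6_p_x = 0.794918
e_x = 5.4349


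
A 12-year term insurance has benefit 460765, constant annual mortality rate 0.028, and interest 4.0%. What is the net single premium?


NSP = benefit * sum_{k=0}^{n-1} k_p_x * q * v^(k+1)
With constant q=0.028, v=0.961538
Sum = 0.228852
NSP = 460765 * 0.228852
= 105446.9235


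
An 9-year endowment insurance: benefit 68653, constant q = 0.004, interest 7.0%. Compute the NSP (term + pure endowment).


Term component = 1763.9645
Pure endowment = 9_p_x * v^9 * benefit = 0.964571 * 0.543934 * 68653 = 36019.6565
NSP = 37783.621


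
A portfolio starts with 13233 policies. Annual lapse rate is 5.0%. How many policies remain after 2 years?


remaining = initial * (1 - lapse)^years
= 13233 * (1 - 0.05)^2
= 13233 * 0.9025
= 11942.7825


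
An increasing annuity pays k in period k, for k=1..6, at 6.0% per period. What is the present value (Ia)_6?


(Ia)_n = sum_{k=1}^{n} k * v^k, v = 1/(1+i)
v = 0.943396
Sum computed term by term:
(Ia)_6 = 16.3767


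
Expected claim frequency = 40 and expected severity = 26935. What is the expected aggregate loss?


E[S] = E[N] * E[X]
= 40 * 26935
= 1.0774e+06


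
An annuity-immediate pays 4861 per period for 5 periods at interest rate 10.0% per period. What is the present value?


PV = PMT * (1 - (1+i)^(-n)) / i
= 4861 * (1 - (1+0.1)^(-5)) / 0.1
= 4861 * (1 - 0.620921) / 0.1
= 4861 * 3.790787
= 18427.0145


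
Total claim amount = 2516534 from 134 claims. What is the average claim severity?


severity = total / number
= 2516534 / 134
= 18780.1045


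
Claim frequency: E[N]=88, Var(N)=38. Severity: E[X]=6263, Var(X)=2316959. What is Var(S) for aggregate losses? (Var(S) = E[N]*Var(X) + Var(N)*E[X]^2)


Var(S) = E[N]*Var(X) + Var(N)*E[X]^2
= 88*2316959 + 38*6263^2
= 203892392 + 1490556422
= 1.6944e+09


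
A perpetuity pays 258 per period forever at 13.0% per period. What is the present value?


PV = PMT / i
= 258 / 0.13
= 1984.6154


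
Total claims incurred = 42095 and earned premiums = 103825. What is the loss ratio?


Loss ratio = claims / premiums
= 42095 / 103825
= 0.4054


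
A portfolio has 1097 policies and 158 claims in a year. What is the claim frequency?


frequency = claims / policies
= 158 / 1097
= 0.144


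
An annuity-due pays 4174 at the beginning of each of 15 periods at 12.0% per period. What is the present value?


PV_due = PMT * (1-(1+i)^(-n))/i * (1+i)
PV_immediate = 28428.5484
PV_due = 28428.5484 * 1.12
= 31839.9742


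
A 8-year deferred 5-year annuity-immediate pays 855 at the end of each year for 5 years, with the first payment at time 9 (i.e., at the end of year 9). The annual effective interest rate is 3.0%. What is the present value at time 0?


PV at time 8 of the 5-year annuity-immediate:
a_n = 855 * (1-(1+0.03)^(-5))/0.03 = 3915.6496
Discount back 8 years to time 0:
PV = 3915.6496 * (1+0.03)^(-8)
= 3915.6496 * 0.789409
= 3091.05


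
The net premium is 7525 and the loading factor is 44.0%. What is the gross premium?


Gross = net * (1 + loading)
= 7525 * (1 + 0.44)
= 7525 * 1.44
= 10836.0


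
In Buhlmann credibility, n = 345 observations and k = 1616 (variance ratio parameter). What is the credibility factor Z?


Z = n / (n + k)
= 345 / (345 + 1616)
= 345 / 1961
= 0.1759


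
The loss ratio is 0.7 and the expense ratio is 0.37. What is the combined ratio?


Combined ratio = loss ratio + expense ratio
= 0.7 + 0.37
= 1.07


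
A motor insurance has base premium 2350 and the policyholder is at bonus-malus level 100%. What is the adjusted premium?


adjusted = base * BM_level / 100
= 2350 * 100 / 100
= 2350 * 1.0
= 2350.0


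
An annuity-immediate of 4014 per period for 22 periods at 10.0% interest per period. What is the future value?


FV = PMT * ((1+i)^n - 1) / i
= 4014 * ((1.1)^22 - 1) / 0.1
= 4014 * (8.140275 - 1) / 0.1
= 286610.636


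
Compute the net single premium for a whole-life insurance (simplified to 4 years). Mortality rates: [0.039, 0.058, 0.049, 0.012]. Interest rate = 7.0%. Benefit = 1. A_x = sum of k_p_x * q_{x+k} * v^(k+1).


v = 0.934579
Year 0: k_p_x=1.0, q=0.039, term=0.036449
Year 1: k_p_x=0.961, q=0.058, term=0.048684
Year 2: k_p_x=0.905262, q=0.049, term=0.036209
Year 3: k_p_x=0.860904, q=0.012, term=0.007881
A_x = 0.1292


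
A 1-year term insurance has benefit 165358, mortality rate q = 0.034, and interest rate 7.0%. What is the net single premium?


NSP = benefit * q * v
v = 1/(1+i) = 0.934579
NSP = 165358 * 0.034 * 0.934579
= 5254.3664


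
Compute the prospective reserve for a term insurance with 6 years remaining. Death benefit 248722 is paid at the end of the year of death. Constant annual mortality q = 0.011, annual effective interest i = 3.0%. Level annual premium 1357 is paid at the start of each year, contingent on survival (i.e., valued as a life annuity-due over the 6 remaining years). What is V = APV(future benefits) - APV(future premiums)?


v = 1/(1+i) = 0.970874
APV(future benefits) per unit = sum_{k=0}^{5} k_p_x * q * v^(k+1) = 0.05803
APV(future benefits) = 248722 * 0.05803 = 14433.2139
Life annuity-due factor ä_{x:6} = sum_{k=0}^{5} k_p_x * v^k = 5.433672
APV(future premiums) = 1357 * 5.433672 = 7373.4923
V = 14433.2139 - 7373.4923
= 7059.7215


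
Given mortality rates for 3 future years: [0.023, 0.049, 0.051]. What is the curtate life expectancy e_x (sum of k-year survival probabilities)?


e_x = sum_{k=1}^{n} k_p_x
k_p_x values:
  1_p_x = 0.977
  2_p_x = 0.929127
  3_p_x = 0.881742
e_x = 2.7879


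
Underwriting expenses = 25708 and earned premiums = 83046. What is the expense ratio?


Expense ratio = expenses / premiums
= 25708 / 83046
= 0.3096


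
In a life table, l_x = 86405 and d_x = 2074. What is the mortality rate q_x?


q_x = d_x / l_x
= 2074 / 86405
= 0.024


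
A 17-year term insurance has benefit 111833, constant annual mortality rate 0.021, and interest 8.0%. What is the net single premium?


NSP = benefit * sum_{k=0}^{n-1} k_p_x * q * v^(k+1)
With constant q=0.021, v=0.925926
Sum = 0.168747
NSP = 111833 * 0.168747
= 18871.4406


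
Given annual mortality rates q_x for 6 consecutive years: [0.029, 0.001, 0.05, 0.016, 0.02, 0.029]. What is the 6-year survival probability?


p_k = 1 - q_k for each year
Survival = product of (1 - q_k)
= 0.971 * 0.999 * 0.95 * 0.984 * 0.98 * 0.971
= 0.8629


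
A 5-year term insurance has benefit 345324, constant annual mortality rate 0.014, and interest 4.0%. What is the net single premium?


NSP = benefit * sum_{k=0}^{n-1} k_p_x * q * v^(k+1)
With constant q=0.014, v=0.961538
Sum = 0.060672
NSP = 345324 * 0.060672
= 20951.3758


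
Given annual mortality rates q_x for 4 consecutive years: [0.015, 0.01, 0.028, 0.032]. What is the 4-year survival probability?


p_k = 1 - q_k for each year
Survival = product of (1 - q_k)
= 0.985 * 0.99 * 0.972 * 0.968
= 0.9175


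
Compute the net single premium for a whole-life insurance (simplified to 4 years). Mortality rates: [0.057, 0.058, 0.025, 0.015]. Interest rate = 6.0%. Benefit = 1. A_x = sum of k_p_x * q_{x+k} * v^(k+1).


v = 0.943396
Year 0: k_p_x=1.0, q=0.057, term=0.053774
Year 1: k_p_x=0.943, q=0.058, term=0.048677
Year 2: k_p_x=0.888306, q=0.025, term=0.018646
Year 3: k_p_x=0.866098, q=0.015, term=0.01029
A_x = 0.1314


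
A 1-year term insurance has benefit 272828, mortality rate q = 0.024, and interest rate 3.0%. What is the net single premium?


NSP = benefit * q * v
v = 1/(1+i) = 0.970874
NSP = 272828 * 0.024 * 0.970874
= 6357.1573


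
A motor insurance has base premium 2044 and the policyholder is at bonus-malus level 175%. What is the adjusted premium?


adjusted = base * BM_level / 100
= 2044 * 175 / 100
= 2044 * 1.75
= 3577.0


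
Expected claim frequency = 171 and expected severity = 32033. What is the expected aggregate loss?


E[S] = E[N] * E[X]
= 171 * 32033
= 5.4776e+06


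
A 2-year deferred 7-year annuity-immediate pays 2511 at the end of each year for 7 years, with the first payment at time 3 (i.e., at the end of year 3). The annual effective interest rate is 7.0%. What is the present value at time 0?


PV at time 2 of the 7-year annuity-immediate:
a_n = 2511 * (1-(1+0.07)^(-7))/0.07 = 13532.5057
Discount back 2 years to time 0:
PV = 13532.5057 * (1+0.07)^(-2)
= 13532.5057 * 0.873439
= 11819.8146


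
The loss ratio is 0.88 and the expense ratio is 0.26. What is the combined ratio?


Combined ratio = loss ratio + expense ratio
= 0.88 + 0.26
= 1.14


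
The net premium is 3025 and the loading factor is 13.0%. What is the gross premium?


Gross = net * (1 + loading)
= 3025 * (1 + 0.13)
= 3025 * 1.13
= 3418.25


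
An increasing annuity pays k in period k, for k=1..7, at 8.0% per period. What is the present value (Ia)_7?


(Ia)_n = sum_{k=1}^{n} k * v^k, v = 1/(1+i)
v = 0.925926
Sum computed term by term:
(Ia)_7 = 19.2306


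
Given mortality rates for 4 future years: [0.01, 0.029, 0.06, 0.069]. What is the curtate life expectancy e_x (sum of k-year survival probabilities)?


e_x = sum_{k=1}^{n} k_p_x
k_p_x values:
  1_p_x = 0.99
  2_p_x = 0.96129
  3_p_x = 0.903613
  4_p_x = 0.841263
e_x = 3.6962


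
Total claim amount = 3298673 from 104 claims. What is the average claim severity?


severity = total / number
= 3298673 / 104
= 31718.0096


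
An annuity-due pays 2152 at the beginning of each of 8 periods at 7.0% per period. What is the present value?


PV_due = PMT * (1-(1+i)^(-n))/i * (1+i)
PV_immediate = 12850.2344
PV_due = 12850.2344 * 1.07
= 13749.7508


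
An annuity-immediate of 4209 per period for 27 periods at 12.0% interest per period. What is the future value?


FV = PMT * ((1+i)^n - 1) / i
= 4209 * ((1.12)^27 - 1) / 0.12
= 4209 * (21.324881 - 1) / 0.12
= 712895.1938


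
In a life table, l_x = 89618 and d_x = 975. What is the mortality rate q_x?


q_x = d_x / l_x
= 975 / 89618
= 0.0109


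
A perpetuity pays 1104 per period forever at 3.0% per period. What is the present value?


PV = PMT / i
= 1104 / 0.03
= 36800.0


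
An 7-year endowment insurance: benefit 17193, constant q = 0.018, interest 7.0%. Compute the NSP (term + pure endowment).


Term component = 1588.1797
Pure endowment = 7_p_x * v^7 * benefit = 0.880604 * 0.62275 * 17193 = 9428.5657
NSP = 11016.7455


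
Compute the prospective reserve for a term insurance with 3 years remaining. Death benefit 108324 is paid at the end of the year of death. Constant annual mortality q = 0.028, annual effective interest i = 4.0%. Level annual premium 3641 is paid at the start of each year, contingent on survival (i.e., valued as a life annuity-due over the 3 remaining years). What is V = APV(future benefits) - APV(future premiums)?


v = 1/(1+i) = 0.961538
APV(future benefits) per unit = sum_{k=0}^{2} k_p_x * q * v^(k+1) = 0.075603
APV(future benefits) = 108324 * 0.075603 = 8189.6482
Life annuity-due factor ä_{x:3} = sum_{k=0}^{2} k_p_x * v^k = 2.808121
APV(future premiums) = 3641 * 2.808121 = 10224.3697
V = 8189.6482 - 10224.3697
= -2034.7215


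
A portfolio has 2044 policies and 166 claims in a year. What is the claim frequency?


frequency = claims / policies
= 166 / 2044
= 0.0812


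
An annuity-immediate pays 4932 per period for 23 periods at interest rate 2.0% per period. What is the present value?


PV = PMT * (1 - (1+i)^(-n)) / i
= 4932 * (1 - (1+0.02)^(-23)) / 0.02
= 4932 * (1 - 0.634156) / 0.02
= 4932 * 18.292204
= 90217.1507


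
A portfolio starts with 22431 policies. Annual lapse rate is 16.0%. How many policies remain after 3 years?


remaining = initial * (1 - lapse)^years
= 22431 * (1 - 0.16)^3
= 22431 * 0.592704
= 13294.9434


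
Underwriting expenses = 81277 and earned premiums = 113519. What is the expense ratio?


Expense ratio = expenses / premiums
= 81277 / 113519
= 0.716


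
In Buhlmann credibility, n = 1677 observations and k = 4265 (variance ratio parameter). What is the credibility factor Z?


Z = n / (n + k)
= 1677 / (1677 + 4265)
= 1677 / 5942
= 0.2822


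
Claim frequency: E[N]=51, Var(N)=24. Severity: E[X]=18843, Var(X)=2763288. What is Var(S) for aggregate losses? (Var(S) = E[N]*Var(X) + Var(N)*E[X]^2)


Var(S) = E[N]*Var(X) + Var(N)*E[X]^2
= 51*2763288 + 24*18843^2
= 140927688 + 8521407576
= 8.6623e+09


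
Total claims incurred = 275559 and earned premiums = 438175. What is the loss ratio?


Loss ratio = claims / premiums
= 275559 / 438175
= 0.6289


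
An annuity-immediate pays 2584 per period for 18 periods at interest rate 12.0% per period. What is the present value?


PV = PMT * (1 - (1+i)^(-n)) / i
= 2584 * (1 - (1+0.12)^(-18)) / 0.12
= 2584 * (1 - 0.13004) / 0.12
= 2584 * 7.24967
= 18733.1475


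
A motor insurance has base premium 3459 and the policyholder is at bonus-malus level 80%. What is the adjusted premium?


adjusted = base * BM_level / 100
= 3459 * 80 / 100
= 3459 * 0.8
= 2767.2


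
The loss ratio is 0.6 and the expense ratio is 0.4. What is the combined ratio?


Combined ratio = loss ratio + expense ratio
= 0.6 + 0.4
= 1.0


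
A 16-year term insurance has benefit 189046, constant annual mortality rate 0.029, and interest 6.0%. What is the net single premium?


NSP = benefit * sum_{k=0}^{n-1} k_p_x * q * v^(k+1)
With constant q=0.029, v=0.943396
Sum = 0.245745
NSP = 189046 * 0.245745
= 46457.0466


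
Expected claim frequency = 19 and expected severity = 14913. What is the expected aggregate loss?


E[S] = E[N] * E[X]
= 19 * 14913
= 283347


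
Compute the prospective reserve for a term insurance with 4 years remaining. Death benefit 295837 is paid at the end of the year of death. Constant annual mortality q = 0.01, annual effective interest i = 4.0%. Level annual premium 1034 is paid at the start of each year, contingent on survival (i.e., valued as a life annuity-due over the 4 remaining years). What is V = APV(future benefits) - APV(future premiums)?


v = 1/(1+i) = 0.961538
APV(future benefits) per unit = sum_{k=0}^{3} k_p_x * q * v^(k+1) = 0.035776
APV(future benefits) = 295837 * 0.035776 = 10583.776
Life annuity-due factor ä_{x:4} = sum_{k=0}^{3} k_p_x * v^k = 3.720673
APV(future premiums) = 1034 * 3.720673 = 3847.1758
V = 10583.776 - 3847.1758
= 6736.6003


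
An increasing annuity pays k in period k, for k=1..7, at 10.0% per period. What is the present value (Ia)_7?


(Ia)_n = sum_{k=1}^{n} k * v^k, v = 1/(1+i)
v = 0.909091
Sum computed term by term:
(Ia)_7 = 17.6315


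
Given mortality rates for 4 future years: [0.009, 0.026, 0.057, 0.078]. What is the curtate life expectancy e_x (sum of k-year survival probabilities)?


e_x = sum_{k=1}^{n} k_p_x
k_p_x values:
  1_p_x = 0.991
  2_p_x = 0.965234
  3_p_x = 0.910216
  4_p_x = 0.839219
e_x = 3.7057
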